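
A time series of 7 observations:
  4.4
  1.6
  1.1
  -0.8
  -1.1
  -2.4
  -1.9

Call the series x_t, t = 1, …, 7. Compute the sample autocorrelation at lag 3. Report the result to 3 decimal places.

-0.185

Mean x̄ = (4.4 + 1.6 + 1.1 − 0.8 − 1.1 − 2.4 − 1.9)/7 = 0.1286
Deviations from mean: 4.2714, 1.4714, 0.9714, -0.9286, -1.2286, -2.5286, -2.0286
Numerator Σ_{t=1}^{4}(x_t−x̄)(x_{t+3}−x̄) = -6.3467
Denominator Σ(x_t−x̄)² = 34.2343
r_3 = -6.3467 / 34.2343 = -0.185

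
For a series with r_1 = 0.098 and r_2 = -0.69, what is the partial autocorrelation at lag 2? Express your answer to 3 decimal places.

φ_{22} = (r_2 − r_1²) / (1 − r_1²)
r_1² = (0.098)² = 0.009604
Numerator = -0.69 − 0.0096 = -0.6996; denominator = 1 − 0.0096 = 0.9904
φ_{22} = -0.6996 / 0.9904 = -0.706

-0.706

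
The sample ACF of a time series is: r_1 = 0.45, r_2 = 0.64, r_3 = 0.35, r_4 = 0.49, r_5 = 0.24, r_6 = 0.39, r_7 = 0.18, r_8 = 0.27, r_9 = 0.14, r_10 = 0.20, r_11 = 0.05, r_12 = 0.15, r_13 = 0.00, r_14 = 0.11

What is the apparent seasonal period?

The largest autocorrelation is r_2 = 0.64, with a weaker echo at lag 4 (0.49); the remaining lags stay at or below 0.45.
The dominant spike at lag 2 indicates a seasonal period of 2.

2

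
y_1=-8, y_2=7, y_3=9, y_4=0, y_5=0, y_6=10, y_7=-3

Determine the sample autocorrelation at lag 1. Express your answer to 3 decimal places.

-0.308

Mean ȳ = (-8 + 7 + 9 + 0 + 0 + 10 − 3)/7 = 2.1429
Deviations from mean: -10.1429, 4.8571, 6.8571, -2.1429, -2.1429, 7.8571, -5.1429
Numerator Σ_{t=1}^{6}(y_t−ȳ)(y_{t+1}−ȳ) = -83.3061
Denominator Σ(y_t−ȳ)² = 270.8571
r_1 = -83.3061 / 270.8571 = -0.308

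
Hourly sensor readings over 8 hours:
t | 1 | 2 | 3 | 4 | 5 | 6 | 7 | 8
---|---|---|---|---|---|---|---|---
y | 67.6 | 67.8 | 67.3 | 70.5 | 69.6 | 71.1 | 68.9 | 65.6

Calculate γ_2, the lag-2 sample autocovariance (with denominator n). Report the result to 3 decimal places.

Mean ȳ = (67.6 + 67.8 + 67.3 + 70.5 + 69.6 + 71.1 + 68.9 + 65.6)/8 = 68.5500
Σ_{t=1}^{6}(y_t−ȳ)(y_{t+2}−ȳ) = -3.7700
γ_2 = -3.7700 / 8 = -0.471

-0.471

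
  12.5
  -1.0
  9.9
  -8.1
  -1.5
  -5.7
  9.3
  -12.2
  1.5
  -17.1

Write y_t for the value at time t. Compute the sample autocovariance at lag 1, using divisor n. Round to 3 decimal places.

Mean ȳ = (12.5 − 1.0 + 9.9 − 8.1 − 1.5 − 5.7 + 9.3 − 12.2 + 1.5 − 17.1)/10 = -1.2400
Σ_{t=1}^{9}(y_t−ȳ)(y_{t+1}−ȳ) = -303.5196
γ_1 = -303.5196 / 10 = -30.352

-30.352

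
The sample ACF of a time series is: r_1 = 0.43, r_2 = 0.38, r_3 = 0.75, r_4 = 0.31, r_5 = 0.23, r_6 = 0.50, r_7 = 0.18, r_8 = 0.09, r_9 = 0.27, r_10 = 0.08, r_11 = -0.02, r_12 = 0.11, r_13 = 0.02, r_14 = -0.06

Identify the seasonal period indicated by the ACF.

3

The largest autocorrelation is r_3 = 0.75, with a weaker echo at lag 6 (0.50); the remaining lags stay at or below 0.43. The elevated value at lag 1 (0.43), dropping to 0.38 at lag 2, reflects decaying short-term dependence rather than seasonality.
The dominant spike at lag 3 indicates a seasonal period of 3.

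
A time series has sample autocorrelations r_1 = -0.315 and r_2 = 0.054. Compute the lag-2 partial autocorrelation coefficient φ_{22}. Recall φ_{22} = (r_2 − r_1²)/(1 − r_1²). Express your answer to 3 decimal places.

-0.050

φ_{22} = (r_2 − r_1²) / (1 − r_1²)
r_1² = (-0.315)² = 0.099225
Numerator = 0.054 − 0.0992 = -0.0452; denominator = 1 − 0.0992 = 0.9008
φ_{22} = -0.0452 / 0.9008 = -0.050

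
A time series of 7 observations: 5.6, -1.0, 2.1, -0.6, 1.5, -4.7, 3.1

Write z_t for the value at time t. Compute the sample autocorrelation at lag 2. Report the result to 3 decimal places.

0.287

Mean z̄ = (5.6 − 1.0 + 2.1 − 0.6 + 1.5 − 4.7 + 3.1)/7 = 0.8571
Deviations from mean: 4.7429, -1.8571, 1.2429, -1.4571, 0.6429, -5.5571, 2.2429
Σ(z_t−z̄)(z_{t+2}−z̄) = (5.8947) + (2.7061) + (0.7990) + (8.0976) + (1.4418) = 18.9392
Denominator Σ(z_t−z̄)² = 65.9371
r_2 = 18.9392 / 65.9371 = 0.287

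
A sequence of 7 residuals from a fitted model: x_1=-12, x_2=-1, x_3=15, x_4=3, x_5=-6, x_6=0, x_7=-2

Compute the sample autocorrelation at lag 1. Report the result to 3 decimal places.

Mean x̄ = (-12 − 1 + 15 + 3 − 6 + 0 − 2)/7 = -0.4286
Numerator Σ_{t=1}^{6}(x_t−x̄)(x_{t+1}−x̄) = 28.5306
Denominator Σ(x_t−x̄)² = 417.7143
r_1 = 28.5306 / 417.7143 = 0.068

0.068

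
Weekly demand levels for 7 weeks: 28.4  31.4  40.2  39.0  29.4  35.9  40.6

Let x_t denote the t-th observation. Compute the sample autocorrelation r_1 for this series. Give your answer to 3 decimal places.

Mean x̄ = (28.4 + 31.4 + 40.2 + 39.0 + 29.4 + 35.9 + 40.6)/7 = 34.9857
Deviations from mean: -6.5857, -3.5857, 5.2143, 4.0143, -5.5857, 0.9143, 5.6143
Numerator Σ_{t=1}^{6}(x_t−x̄)(x_{t+1}−x̄) = 3.4527
Denominator Σ(x_t−x̄)² = 163.0886
r_1 = 3.4527 / 163.0886 = 0.021

0.021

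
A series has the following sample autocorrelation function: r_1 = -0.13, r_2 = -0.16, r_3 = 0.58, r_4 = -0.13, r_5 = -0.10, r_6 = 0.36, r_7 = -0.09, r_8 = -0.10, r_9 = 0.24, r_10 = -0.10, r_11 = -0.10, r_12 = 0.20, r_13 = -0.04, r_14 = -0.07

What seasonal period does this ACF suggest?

3

The largest autocorrelation is r_3 = 0.58, with weaker echoes at lags 6 (0.36), 9 (0.24) and 12 (0.20); the remaining lags stay at or below -0.04.
The dominant spike at lag 3 indicates a seasonal period of 3.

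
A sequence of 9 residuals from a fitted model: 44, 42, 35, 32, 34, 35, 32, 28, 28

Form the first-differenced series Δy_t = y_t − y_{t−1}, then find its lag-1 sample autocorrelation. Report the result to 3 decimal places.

0.133

First differences Δy: -2, -7, -3, 2, 1, -3, -4, 0
Mean of differences = -2.0000
Numerator Σ(Δy_t−Δȳ)(Δy_{t+1}−Δȳ) = 8.0000
Denominator Σ(Δy_t−Δȳ)² = 60.0000
r_1(Δy) = 8.0000 / 60.0000 = 0.133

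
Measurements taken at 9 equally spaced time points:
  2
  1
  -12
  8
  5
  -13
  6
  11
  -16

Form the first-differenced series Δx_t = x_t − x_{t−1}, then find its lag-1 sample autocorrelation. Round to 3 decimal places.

-0.312

First differences Δx: -1, -13, 20, -3, -18, 19, 5, -27
Mean of differences = -2.2500
Numerator Σ(Δx_t−Δx̄)(Δx_{t+1}−Δx̄) = -617.5625
Denominator Σ(Δx_t−Δx̄)² = 1977.5000
r_1(Δx) = -617.5625 / 1977.5000 = -0.312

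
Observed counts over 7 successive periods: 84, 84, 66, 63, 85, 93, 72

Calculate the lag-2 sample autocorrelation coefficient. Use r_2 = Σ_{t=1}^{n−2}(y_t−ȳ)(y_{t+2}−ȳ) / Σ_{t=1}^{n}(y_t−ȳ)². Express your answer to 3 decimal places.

Mean ȳ = (84 + 84 + 66 + 63 + 85 + 93 + 72)/7 = 78.1429
Numerator Σ_{t=1}^{5}(y_t−ȳ)(y_{t+2}−ȳ) = -510.1837
Denominator Σ(y_t−ȳ)² = 750.8571
r_2 = -510.1837 / 750.8571 = -0.679

-0.679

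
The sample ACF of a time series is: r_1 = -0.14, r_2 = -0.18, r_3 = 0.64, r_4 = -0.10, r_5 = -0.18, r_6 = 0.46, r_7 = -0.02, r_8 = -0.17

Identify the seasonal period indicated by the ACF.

The largest autocorrelation is r_3 = 0.64, with a weaker echo at lag 6 (0.46); the remaining lags stay at or below -0.02.
The dominant spike at lag 3 indicates a seasonal period of 3.

3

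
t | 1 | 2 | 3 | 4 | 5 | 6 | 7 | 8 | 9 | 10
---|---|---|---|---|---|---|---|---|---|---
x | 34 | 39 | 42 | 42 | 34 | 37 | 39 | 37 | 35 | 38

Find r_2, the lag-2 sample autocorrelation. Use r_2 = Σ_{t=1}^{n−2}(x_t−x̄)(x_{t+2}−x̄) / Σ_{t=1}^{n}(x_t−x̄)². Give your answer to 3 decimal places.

-0.490

Mean x̄ = (34 + 39 + 42 + 42 + 34 + 37 + 39 + 37 + 35 + 38)/10 = 37.7000
Numerator Σ_{t=1}^{8}(x_t−x̄)(x_{t+2}−x̄) = -37.2800
Denominator Σ(x_t−x̄)² = 76.1000
r_2 = -37.2800 / 76.1000 = -0.490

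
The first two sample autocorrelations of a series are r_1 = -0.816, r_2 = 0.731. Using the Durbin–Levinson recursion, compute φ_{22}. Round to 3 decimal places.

φ_{22} = (r_2 − r_1²) / (1 − r_1²)
r_1² = (-0.816)² = 0.665856
Numerator = 0.731 − 0.6659 = 0.0651; denominator = 1 − 0.6659 = 0.3341
φ_{22} = 0.0651 / 0.3341 = 0.195

0.195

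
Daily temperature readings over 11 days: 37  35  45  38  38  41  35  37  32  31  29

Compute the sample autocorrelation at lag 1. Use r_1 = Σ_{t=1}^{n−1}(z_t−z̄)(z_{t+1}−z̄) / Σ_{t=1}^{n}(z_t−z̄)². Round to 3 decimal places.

0.316

Mean z̄ = (37 + 35 + 45 + 38 + 38 + 41 + 35 + 37 + 32 + 31 + 29)/11 = 36.1818
Numerator Σ_{t=1}^{10}(z_t−z̄)(z_{t+1}−z̄) = 65.5124
Denominator Σ(z_t−z̄)² = 207.6364
r_1 = 65.5124 / 207.6364 = 0.316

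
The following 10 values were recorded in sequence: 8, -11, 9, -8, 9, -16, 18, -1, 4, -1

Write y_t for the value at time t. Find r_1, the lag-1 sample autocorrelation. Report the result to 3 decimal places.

Mean ȳ = (8 − 11 + 9 − 8 + 9 − 16 + 18 − 1 + 4 − 1)/10 = 1.1000
Numerator Σ_{t=1}^{9}(y_t−ȳ)(y_{t+1}−ȳ) = -794.6100
Denominator Σ(y_t−ȳ)² = 996.9000
r_1 = -794.6100 / 996.9000 = -0.797

-0.797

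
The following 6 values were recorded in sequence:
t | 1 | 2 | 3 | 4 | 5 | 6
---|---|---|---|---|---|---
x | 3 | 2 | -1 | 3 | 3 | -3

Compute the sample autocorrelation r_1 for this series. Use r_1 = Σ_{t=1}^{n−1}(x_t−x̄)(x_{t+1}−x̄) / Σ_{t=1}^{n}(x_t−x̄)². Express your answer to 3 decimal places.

-0.260

Mean x̄ = (3 + 2 − 1 + 3 + 3 − 3)/6 = 1.1667
Numerator Σ_{t=1}^{5}(x_t−x̄)(x_{t+1}−x̄) = -8.5278
Denominator Σ(x_t−x̄)² = 32.8333
r_1 = -8.5278 / 32.8333 = -0.260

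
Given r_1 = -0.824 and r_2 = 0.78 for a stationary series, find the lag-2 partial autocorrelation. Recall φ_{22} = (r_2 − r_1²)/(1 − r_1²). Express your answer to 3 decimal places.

φ_{22} = (r_2 − r_1²) / (1 − r_1²)
r_1² = (-0.824)² = 0.678976
Numerator = 0.78 − 0.6790 = 0.1010; denominator = 1 − 0.6790 = 0.3210
φ_{22} = 0.1010 / 0.3210 = 0.315

0.315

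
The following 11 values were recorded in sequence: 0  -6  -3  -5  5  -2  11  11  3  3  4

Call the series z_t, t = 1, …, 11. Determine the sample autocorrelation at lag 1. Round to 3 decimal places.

Mean z̄ = (0 − 6 − 3 − 5 + 5 − 2 + 11 + 11 + 3 + 3 + 4)/11 = 1.9091
Numerator Σ_{t=1}^{10}(z_t−z̄)(z_{t+1}−z̄) = 114.9008
Denominator Σ(z_t−z̄)² = 334.9091
r_1 = 114.9008 / 334.9091 = 0.343

0.343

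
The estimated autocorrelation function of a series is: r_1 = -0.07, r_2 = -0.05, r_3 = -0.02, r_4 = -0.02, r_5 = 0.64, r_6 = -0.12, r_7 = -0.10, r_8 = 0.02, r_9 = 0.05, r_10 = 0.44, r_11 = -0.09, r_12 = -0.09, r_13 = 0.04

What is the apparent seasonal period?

The largest autocorrelation is r_5 = 0.64, with a weaker echo at lag 10 (0.44); the remaining lags stay at or below 0.05.
The dominant spike at lag 5 indicates a seasonal period of 5.

5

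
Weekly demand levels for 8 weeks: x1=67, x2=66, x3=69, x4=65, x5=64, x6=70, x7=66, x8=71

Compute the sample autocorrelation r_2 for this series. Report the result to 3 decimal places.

Mean x̄ = (67 + 66 + 69 + 65 + 64 + 70 + 66 + 71)/8 = 67.2500
Σ(x_t−x̄)(x_{t+2}−x̄) = (-0.4375) + (2.8125) + (-5.6875) + (-6.1875) + (4.0625) + (10.3125) = 4.8750
Denominator Σ(x_t−x̄)² = 43.5000
r_2 = 4.8750 / 43.5000 = 0.112

0.112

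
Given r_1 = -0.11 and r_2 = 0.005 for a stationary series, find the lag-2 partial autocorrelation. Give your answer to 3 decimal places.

-0.007

φ_{22} = (r_2 − r_1²) / (1 − r_1²)
r_1² = (-0.11)² = 0.0121
Numerator = 0.005 − 0.0121 = -0.0071; denominator = 1 − 0.0121 = 0.9879
φ_{22} = -0.0071 / 0.9879 = -0.007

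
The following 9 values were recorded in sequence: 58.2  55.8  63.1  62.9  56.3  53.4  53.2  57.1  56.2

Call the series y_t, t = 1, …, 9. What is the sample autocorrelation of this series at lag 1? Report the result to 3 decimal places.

Mean ȳ = (58.2 + 55.8 + 63.1 + 62.9 + 56.3 + 53.4 + 53.2 + 57.1 + 56.2)/9 = 57.3556
Numerator Σ_{t=1}^{8}(y_t−ȳ)(y_{t+1}−ȳ) = 37.7180
Denominator Σ(y_t−ȳ)² = 102.3022
r_1 = 37.7180 / 102.3022 = 0.369

0.369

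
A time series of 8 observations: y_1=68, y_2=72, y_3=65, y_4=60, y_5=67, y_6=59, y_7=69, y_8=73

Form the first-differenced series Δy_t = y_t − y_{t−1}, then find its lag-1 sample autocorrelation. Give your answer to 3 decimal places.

-0.388

First differences Δy: 4, -7, -5, 7, -8, 10, 4
Mean of differences = 0.7143
Numerator Σ(Δy_t−Δȳ)(Δy_{t+1}−Δȳ) = -122.3673
Denominator Σ(Δy_t−Δȳ)² = 315.4286
r_1(Δy) = -122.3673 / 315.4286 = -0.388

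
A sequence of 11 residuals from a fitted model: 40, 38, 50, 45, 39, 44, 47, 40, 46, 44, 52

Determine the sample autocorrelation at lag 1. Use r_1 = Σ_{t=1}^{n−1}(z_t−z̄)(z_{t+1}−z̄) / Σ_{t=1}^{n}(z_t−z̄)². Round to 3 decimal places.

-0.149

Mean z̄ = (40 + 38 + 50 + 45 + 39 + 44 + 47 + 40 + 46 + 44 + 52)/11 = 44.0909
Numerator Σ_{t=1}^{10}(z_t−z̄)(z_{t+1}−z̄) = -30.7355
Denominator Σ(z_t−z̄)² = 206.9091
r_1 = -30.7355 / 206.9091 = -0.149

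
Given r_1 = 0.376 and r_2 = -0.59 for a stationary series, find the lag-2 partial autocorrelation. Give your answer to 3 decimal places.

φ_{22} = (r_2 − r_1²) / (1 − r_1²)
r_1² = (0.376)² = 0.141376
Numerator = -0.59 − 0.1414 = -0.7314; denominator = 1 − 0.1414 = 0.8586
φ_{22} = -0.7314 / 0.8586 = -0.852

-0.852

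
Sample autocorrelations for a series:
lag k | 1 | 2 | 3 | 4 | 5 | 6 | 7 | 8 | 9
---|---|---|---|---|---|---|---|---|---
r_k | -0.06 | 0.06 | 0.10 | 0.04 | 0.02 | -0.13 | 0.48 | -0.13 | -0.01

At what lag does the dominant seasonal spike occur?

7

The largest autocorrelation is r_7 = 0.48; the remaining lags stay at or below 0.10.
The dominant spike at lag 7 indicates a seasonal period of 7.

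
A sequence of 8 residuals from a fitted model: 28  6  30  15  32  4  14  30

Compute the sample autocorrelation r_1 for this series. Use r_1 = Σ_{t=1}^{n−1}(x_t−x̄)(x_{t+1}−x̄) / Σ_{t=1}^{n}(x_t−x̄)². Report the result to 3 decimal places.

Mean x̄ = (28 + 6 + 30 + 15 + 32 + 4 + 14 + 30)/8 = 19.8750
Σ(x_t−x̄)(x_{t+1}−x̄) = (-112.7344) + (-140.4844) + (-49.3594) + (-59.1094) + (-192.4844) + (93.2656) + (-59.4844) = -520.3906
Denominator Σ(x_t−x̄)² = 920.8750
r_1 = -520.3906 / 920.8750 = -0.565

-0.565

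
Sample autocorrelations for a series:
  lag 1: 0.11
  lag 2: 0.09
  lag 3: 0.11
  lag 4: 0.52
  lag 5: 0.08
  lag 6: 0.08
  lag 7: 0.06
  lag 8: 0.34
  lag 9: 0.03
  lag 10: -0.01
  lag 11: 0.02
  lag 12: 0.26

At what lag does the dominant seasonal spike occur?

The largest autocorrelation is r_4 = 0.52, with weaker echoes at lags 8 (0.34) and 12 (0.26); the remaining lags stay at or below 0.11.
The dominant spike at lag 4 indicates a seasonal period of 4.

4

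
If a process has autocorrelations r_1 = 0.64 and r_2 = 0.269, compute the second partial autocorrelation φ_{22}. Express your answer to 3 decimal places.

φ_{22} = (r_2 − r_1²) / (1 − r_1²)
r_1² = (0.64)² = 0.4096
Numerator = 0.269 − 0.4096 = -0.1406; denominator = 1 − 0.4096 = 0.5904
φ_{22} = -0.1406 / 0.5904 = -0.238

-0.238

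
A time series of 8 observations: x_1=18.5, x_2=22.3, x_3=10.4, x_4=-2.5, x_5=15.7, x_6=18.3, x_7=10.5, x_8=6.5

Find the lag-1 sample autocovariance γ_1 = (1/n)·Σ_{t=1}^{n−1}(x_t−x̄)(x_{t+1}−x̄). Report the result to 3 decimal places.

5.083

Mean x̄ = (18.5 + 22.3 + 10.4 − 2.5 + 15.7 + 18.3 + 10.5 + 6.5)/8 = 12.4625
Deviations: 6.0375, 9.8375, -2.0625, -14.9625, 3.2375, 5.8375, -1.9625, -5.9625
Σ_{t=1}^{7}(x_t−x̄)(x_{t+1}−x̄) = 40.6673
γ_1 = 40.6673 / 8 = 5.083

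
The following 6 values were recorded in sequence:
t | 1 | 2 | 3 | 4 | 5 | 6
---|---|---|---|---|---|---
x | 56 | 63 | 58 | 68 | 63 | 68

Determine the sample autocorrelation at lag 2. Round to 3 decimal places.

Mean x̄ = (56 + 63 + 58 + 68 + 63 + 68)/6 = 62.6667
Σ(x_t−x̄)(x_{t+2}−x̄) = (31.1111) + (1.7778) + (-1.5556) + (28.4444) = 59.7778
Denominator Σ(x_t−x̄)² = 123.3333
r_2 = 59.7778 / 123.3333 = 0.485

0.485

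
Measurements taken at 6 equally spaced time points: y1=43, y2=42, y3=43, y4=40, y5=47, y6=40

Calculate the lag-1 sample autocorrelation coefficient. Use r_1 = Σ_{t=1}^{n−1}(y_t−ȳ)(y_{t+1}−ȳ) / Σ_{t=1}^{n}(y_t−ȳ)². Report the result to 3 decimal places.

-0.724

Mean ȳ = (43 + 42 + 43 + 40 + 47 + 40)/6 = 42.5000
Σ(y_t−ȳ)(y_{t+1}−ȳ) = (-0.2500) + (-0.2500) + (-1.2500) + (-11.2500) + (-11.2500) = -24.2500
Denominator Σ(y_t−ȳ)² = 33.5000
r_1 = -24.2500 / 33.5000 = -0.724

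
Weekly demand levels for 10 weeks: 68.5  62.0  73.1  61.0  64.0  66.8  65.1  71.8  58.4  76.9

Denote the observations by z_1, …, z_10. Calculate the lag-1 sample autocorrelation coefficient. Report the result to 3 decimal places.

Mean z̄ = (68.5 + 62.0 + 73.1 + 61.0 + 64.0 + 66.8 + 65.1 + 71.8 + 58.4 + 76.9)/10 = 66.7600
Numerator Σ_{t=1}^{9}(z_t−z̄)(z_{t+1}−z̄) = -194.5296
Denominator Σ(z_t−z̄)² = 307.5440
r_1 = -194.5296 / 307.5440 = -0.633

-0.633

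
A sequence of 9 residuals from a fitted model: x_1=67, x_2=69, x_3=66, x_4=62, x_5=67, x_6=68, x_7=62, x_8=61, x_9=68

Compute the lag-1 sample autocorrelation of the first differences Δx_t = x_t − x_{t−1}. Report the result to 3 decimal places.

First differences Δx: 2, -3, -4, 5, 1, -6, -1, 7
Mean of differences = 0.1250
Numerator Σ(Δx_t−Δx̄)(Δx_{t+1}−Δx̄) = -15.0156
Denominator Σ(Δx_t−Δx̄)² = 140.8750
r_1(Δx) = -15.0156 / 140.8750 = -0.107

-0.107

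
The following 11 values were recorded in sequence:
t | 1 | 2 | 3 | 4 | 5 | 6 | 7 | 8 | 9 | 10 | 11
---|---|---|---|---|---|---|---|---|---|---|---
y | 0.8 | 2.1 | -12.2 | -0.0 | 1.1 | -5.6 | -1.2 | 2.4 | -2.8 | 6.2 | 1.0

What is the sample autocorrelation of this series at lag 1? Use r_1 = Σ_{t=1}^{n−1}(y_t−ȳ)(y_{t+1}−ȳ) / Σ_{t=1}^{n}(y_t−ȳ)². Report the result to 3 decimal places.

Mean ȳ = (0.8 + 2.1 − 12.2 − 0.0 + 1.1 − 5.6 − 1.2 + 2.4 − 2.8 + 6.2 + 1.0)/11 = -0.7455
Numerator Σ_{t=1}^{10}(y_t−ȳ)(y_{t+1}−ȳ) = -52.1502
Denominator Σ(y_t−ȳ)² = 234.8273
r_1 = -52.1502 / 234.8273 = -0.222

-0.222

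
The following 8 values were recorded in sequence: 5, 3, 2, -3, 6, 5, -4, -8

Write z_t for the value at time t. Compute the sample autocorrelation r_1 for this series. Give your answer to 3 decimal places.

0.173

Mean z̄ = (5 + 3 + 2 − 3 + 6 + 5 − 4 − 8)/8 = 0.7500
Deviations from mean: 4.2500, 2.2500, 1.2500, -3.7500, 5.2500, 4.2500, -4.7500, -8.7500
Σ(z_t−z̄)(z_{t+1}−z̄) = (9.5625) + (2.8125) + (-4.6875) + (-19.6875) + (22.3125) + (-20.1875) + (41.5625) = 31.6875
Denominator Σ(z_t−z̄)² = 183.5000
r_1 = 31.6875 / 183.5000 = 0.173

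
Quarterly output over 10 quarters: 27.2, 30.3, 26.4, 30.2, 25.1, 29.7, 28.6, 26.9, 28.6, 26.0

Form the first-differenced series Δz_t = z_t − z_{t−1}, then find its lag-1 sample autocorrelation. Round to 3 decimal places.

-0.805

First differences Δz: 3.1, -3.9, 3.8, -5.1, 4.6, -1.1, -1.7, 1.7, -2.6
Mean of differences = -0.1333
Numerator Σ(Δz_t−Δz̄)(Δz_{t+1}−Δz̄) = -80.4944
Denominator Σ(Δz_t−Δz̄)² = 100.0200
r_1(Δz) = -80.4944 / 100.0200 = -0.805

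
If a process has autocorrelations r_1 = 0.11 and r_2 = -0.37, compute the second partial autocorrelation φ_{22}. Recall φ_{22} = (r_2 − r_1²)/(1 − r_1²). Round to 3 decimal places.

φ_{22} = (r_2 − r_1²) / (1 − r_1²)
r_1² = (0.11)² = 0.0121
Numerator = -0.37 − 0.0121 = -0.3821; denominator = 1 − 0.0121 = 0.9879
φ_{22} = -0.3821 / 0.9879 = -0.387

-0.387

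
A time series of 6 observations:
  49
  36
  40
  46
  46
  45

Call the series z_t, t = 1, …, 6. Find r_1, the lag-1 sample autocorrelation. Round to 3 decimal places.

Mean z̄ = (49 + 36 + 40 + 46 + 46 + 45)/6 = 43.6667
Deviations from mean: 5.3333, -7.6667, -3.6667, 2.3333, 2.3333, 1.3333
Σ(z_t−z̄)(z_{t+1}−z̄) = (-40.8889) + (28.1111) + (-8.5556) + (5.4444) + (3.1111) = -12.7778
Denominator Σ(z_t−z̄)² = 113.3333
r_1 = -12.7778 / 113.3333 = -0.113

-0.113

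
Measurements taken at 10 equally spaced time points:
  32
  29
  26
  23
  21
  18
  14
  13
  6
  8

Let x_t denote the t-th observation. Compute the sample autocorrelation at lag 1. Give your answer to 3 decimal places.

Mean x̄ = (32 + 29 + 26 + 23 + 21 + 18 + 14 + 13 + 6 + 8)/10 = 19.0000
Numerator Σ_{t=1}^{9}(x_t−x̄)(x_{t+1}−x̄) = 490.0000
Denominator Σ(x_t−x̄)² = 690.0000
r_1 = 490.0000 / 690.0000 = 0.710

0.710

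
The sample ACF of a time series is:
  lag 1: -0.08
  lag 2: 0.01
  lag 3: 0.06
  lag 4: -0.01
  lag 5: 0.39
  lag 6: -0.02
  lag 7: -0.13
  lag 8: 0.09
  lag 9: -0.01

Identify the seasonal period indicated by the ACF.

5

The largest autocorrelation is r_5 = 0.39; the remaining lags stay at or below 0.09.
The dominant spike at lag 5 indicates a seasonal period of 5.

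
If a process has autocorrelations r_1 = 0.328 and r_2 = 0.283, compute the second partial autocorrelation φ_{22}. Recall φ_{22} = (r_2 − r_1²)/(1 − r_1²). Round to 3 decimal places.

0.197

φ_{22} = (r_2 − r_1²) / (1 − r_1²)
r_1² = (0.328)² = 0.107584
Numerator = 0.283 − 0.1076 = 0.1754; denominator = 1 − 0.1076 = 0.8924
φ_{22} = 0.1754 / 0.8924 = 0.197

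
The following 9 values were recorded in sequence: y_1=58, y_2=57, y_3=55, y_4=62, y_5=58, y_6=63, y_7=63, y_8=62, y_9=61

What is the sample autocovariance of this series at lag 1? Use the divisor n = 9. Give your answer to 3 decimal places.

1.999

Mean ȳ = (58 + 57 + 55 + 62 + 58 + 63 + 63 + 62 + 61)/9 = 59.8889
Σ_{t=1}^{8}(y_t−ȳ)(y_{t+1}−ȳ) = 17.9877
γ_1 = 17.9877 / 9 = 1.999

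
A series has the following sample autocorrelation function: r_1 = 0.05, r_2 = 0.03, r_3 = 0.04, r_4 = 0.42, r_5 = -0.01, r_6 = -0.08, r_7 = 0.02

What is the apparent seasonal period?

The largest autocorrelation is r_4 = 0.42; the remaining lags stay at or below 0.05.
The dominant spike at lag 4 indicates a seasonal period of 4.

4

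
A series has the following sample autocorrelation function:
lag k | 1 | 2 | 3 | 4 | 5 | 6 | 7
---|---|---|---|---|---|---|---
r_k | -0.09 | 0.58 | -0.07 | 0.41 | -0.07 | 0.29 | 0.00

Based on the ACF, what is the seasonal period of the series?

The largest autocorrelation is r_2 = 0.58, with weaker echoes at lags 4 (0.41) and 6 (0.29); the remaining lags stay at or below 0.00.
The dominant spike at lag 2 indicates a seasonal period of 2.

2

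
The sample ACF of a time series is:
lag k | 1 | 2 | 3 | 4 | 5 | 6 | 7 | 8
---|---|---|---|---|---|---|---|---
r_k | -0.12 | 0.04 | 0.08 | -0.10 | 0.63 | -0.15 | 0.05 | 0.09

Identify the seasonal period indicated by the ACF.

5

The largest autocorrelation is r_5 = 0.63; the remaining lags stay at or below 0.09.
The dominant spike at lag 5 indicates a seasonal period of 5.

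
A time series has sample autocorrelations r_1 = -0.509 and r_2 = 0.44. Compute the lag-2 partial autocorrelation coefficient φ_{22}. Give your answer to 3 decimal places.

φ_{22} = (r_2 − r_1²) / (1 − r_1²)
r_1² = (-0.509)² = 0.259081
Numerator = 0.44 − 0.2591 = 0.1809; denominator = 1 − 0.2591 = 0.7409
φ_{22} = 0.1809 / 0.7409 = 0.244

0.244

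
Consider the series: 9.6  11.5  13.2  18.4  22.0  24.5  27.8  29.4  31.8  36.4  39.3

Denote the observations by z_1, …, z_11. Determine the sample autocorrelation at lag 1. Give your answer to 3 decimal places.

Mean z̄ = (9.6 + 11.5 + 13.2 + 18.4 + 22.0 + 24.5 + 27.8 + 29.4 + 31.8 + 36.4 + 39.3)/11 = 23.9909
Numerator Σ_{t=1}^{10}(z_t−z̄)(z_{t+1}−z̄) = 736.6508
Denominator Σ(z_t−z̄)² = 1008.1491
r_1 = 736.6508 / 1008.1491 = 0.731

0.731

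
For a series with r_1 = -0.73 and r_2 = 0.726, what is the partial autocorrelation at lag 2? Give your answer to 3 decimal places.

φ_{22} = (r_2 − r_1²) / (1 − r_1²)
r_1² = (-0.73)² = 0.5329
Numerator = 0.726 − 0.5329 = 0.1931; denominator = 1 − 0.5329 = 0.4671
φ_{22} = 0.1931 / 0.4671 = 0.413

0.413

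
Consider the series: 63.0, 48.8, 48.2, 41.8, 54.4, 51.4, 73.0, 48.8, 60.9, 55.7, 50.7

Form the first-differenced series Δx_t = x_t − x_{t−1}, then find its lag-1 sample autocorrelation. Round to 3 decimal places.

First differences Δx: -14.2, -0.6, -6.4, 12.6, -3.0, 21.6, -24.2, 12.1, -5.2, -5.0
Mean of differences = -1.2300
Numerator Σ(Δx_t−Δx̄)(Δx_{t+1}−Δx̄) = -1016.3659
Denominator Σ(Δx_t−Δx̄)² = 1646.2410
r_1(Δx) = -1016.3659 / 1646.2410 = -0.617

-0.617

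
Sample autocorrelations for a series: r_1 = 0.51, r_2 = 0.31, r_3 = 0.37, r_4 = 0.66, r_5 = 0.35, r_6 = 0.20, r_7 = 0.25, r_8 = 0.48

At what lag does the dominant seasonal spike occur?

4

The largest autocorrelation is r_4 = 0.66; the remaining lags stay at or below 0.51. The elevated value at lag 1 (0.51), dropping to 0.31 at lag 2, reflects decaying short-term dependence rather than seasonality.
The dominant spike at lag 4 indicates a seasonal period of 4.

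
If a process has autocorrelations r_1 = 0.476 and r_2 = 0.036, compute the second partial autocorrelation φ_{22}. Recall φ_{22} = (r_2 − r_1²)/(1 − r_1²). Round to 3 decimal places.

φ_{22} = (r_2 − r_1²) / (1 − r_1²)
r_1² = (0.476)² = 0.226576
Numerator = 0.036 − 0.2266 = -0.1906; denominator = 1 − 0.2266 = 0.7734
φ_{22} = -0.1906 / 0.7734 = -0.246

-0.246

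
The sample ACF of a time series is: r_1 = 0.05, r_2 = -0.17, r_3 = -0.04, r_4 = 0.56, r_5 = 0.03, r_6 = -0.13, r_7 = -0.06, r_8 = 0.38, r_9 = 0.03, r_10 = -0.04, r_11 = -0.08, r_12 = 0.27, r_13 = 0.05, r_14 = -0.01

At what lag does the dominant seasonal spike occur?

4

The largest autocorrelation is r_4 = 0.56, with weaker echoes at lags 8 (0.38) and 12 (0.27); the remaining lags stay at or below 0.05.
The dominant spike at lag 4 indicates a seasonal period of 4.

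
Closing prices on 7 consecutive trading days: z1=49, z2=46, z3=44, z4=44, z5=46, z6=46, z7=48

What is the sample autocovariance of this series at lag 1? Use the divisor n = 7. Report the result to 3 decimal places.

0.650

Mean z̄ = (49 + 46 + 44 + 44 + 46 + 46 + 48)/7 = 46.1429
Σ_{t=1}^{6}(z_t−z̄)(z_{t+1}−z̄) = 4.5510
γ_1 = 4.5510 / 7 = 0.650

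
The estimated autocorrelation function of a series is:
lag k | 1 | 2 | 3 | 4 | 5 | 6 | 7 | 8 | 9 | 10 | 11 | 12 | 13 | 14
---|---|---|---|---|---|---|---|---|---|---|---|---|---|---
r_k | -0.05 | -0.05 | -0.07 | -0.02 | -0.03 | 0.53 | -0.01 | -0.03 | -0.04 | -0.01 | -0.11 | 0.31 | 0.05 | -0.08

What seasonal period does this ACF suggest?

6

The largest autocorrelation is r_6 = 0.53, with a weaker echo at lag 12 (0.31); the remaining lags stay at or below 0.05.
The dominant spike at lag 6 indicates a seasonal period of 6.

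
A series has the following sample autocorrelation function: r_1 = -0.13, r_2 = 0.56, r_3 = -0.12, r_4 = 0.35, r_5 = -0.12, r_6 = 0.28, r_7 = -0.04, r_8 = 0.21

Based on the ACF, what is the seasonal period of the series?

2

The largest autocorrelation is r_2 = 0.56, with weaker echoes at lags 4 (0.35), 6 (0.28) and 8 (0.21); the remaining lags stay at or below -0.04.
The dominant spike at lag 2 indicates a seasonal period of 2.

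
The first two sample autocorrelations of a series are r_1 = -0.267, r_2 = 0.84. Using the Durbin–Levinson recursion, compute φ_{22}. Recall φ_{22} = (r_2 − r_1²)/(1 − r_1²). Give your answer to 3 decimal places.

φ_{22} = (r_2 − r_1²) / (1 − r_1²)
r_1² = (-0.267)² = 0.071289
Numerator = 0.84 − 0.0713 = 0.7687; denominator = 1 − 0.0713 = 0.9287
φ_{22} = 0.7687 / 0.9287 = 0.828

0.828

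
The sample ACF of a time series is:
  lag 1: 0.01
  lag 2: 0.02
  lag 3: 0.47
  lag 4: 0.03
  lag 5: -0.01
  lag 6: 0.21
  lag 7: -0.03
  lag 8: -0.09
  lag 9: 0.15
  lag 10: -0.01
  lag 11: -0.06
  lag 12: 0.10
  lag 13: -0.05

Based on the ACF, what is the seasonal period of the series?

The largest autocorrelation is r_3 = 0.47, with weaker echoes at lags 6 (0.21) and 9 (0.15); the remaining lags stay at or below 0.10.
The dominant spike at lag 3 indicates a seasonal period of 3.

3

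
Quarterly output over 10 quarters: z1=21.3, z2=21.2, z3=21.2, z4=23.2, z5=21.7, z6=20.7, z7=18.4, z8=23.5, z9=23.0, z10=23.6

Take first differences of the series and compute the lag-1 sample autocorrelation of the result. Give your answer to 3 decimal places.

-0.371

First differences Δz: -0.1, 0.0, 2.0, -1.5, -1.0, -2.3, 5.1, -0.5, 0.6
Mean of differences = 0.2556
Numerator Σ(Δz_t−Δz̄)(Δz_{t+1}−Δz̄) = -14.3053
Denominator Σ(Δz_t−Δz̄)² = 38.5822
r_1(Δz) = -14.3053 / 38.5822 = -0.371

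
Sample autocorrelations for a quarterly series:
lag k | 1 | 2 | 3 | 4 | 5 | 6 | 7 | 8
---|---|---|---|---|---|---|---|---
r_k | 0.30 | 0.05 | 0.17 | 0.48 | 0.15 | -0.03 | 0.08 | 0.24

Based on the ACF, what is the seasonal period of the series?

The largest autocorrelation is r_4 = 0.48; the remaining lags stay at or below 0.30. The elevated value at lag 1 (0.30), dropping to 0.05 at lag 2, reflects decaying short-term dependence rather than seasonality.
The dominant spike at lag 4 indicates a seasonal period of 4.

4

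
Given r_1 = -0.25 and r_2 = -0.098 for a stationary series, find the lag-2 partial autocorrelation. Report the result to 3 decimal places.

φ_{22} = (r_2 − r_1²) / (1 − r_1²)
r_1² = (-0.25)² = 0.0625
Numerator = -0.098 − 0.0625 = -0.1605; denominator = 1 − 0.0625 = 0.9375
φ_{22} = -0.1605 / 0.9375 = -0.171

-0.171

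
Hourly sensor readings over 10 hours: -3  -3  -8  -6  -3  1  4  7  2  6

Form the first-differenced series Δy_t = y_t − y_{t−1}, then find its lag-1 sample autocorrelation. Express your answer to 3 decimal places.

First differences Δy: 0, -5, 2, 3, 4, 3, 3, -5, 4
Mean of differences = 1.0000
Numerator Σ(Δy_t−Δȳ)(Δy_{t+1}−Δȳ) = -12.0000
Denominator Σ(Δy_t−Δȳ)² = 104.0000
r_1(Δy) = -12.0000 / 104.0000 = -0.115

-0.115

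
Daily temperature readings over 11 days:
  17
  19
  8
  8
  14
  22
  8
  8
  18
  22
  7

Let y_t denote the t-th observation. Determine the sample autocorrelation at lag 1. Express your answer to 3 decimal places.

-0.105

Mean ȳ = (17 + 19 + 8 + 8 + 14 + 22 + 8 + 8 + 18 + 22 + 7)/11 = 13.7273
Numerator Σ_{t=1}^{10}(y_t−ȳ)(y_{t+1}−ȳ) = -38.8017
Denominator Σ(y_t−ȳ)² = 370.1818
r_1 = -38.8017 / 370.1818 = -0.105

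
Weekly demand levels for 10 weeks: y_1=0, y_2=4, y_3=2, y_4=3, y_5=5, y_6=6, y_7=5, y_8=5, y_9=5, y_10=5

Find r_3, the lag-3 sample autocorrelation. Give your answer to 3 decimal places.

Mean ȳ = (0 + 4 + 2 + 3 + 5 + 6 + 5 + 5 + 5 + 5)/10 = 4.0000
Σ(y_t−ȳ)(y_{t+3}−ȳ) = (4.0000) + (0.0000) + (-4.0000) + (-1.0000) + (1.0000) + (2.0000) + (1.0000) = 3.0000
Denominator Σ(y_t−ȳ)² = 30.0000
r_3 = 3.0000 / 30.0000 = 0.100

0.100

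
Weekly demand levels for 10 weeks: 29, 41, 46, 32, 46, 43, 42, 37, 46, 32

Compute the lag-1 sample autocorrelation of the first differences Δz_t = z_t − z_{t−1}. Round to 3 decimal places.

-0.473

First differences Δz: 12, 5, -14, 14, -3, -1, -5, 9, -14
Mean of differences = 0.3333
Numerator Σ(Δz_t−Δz̄)(Δz_{t+1}−Δz̄) = -412.7778
Denominator Σ(Δz_t−Δz̄)² = 872.0000
r_1(Δz) = -412.7778 / 872.0000 = -0.473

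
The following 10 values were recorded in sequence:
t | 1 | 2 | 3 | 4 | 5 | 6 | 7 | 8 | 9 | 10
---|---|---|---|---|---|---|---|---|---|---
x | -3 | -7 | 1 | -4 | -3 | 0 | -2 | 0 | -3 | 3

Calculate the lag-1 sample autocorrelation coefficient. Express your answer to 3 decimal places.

Mean x̄ = (-3 − 7 + 1 − 4 − 3 + 0 − 2 + 0 − 3 + 3)/10 = -1.8000
Numerator Σ_{t=1}^{9}(x_t−x̄)(x_{t+1}−x̄) = -22.6400
Denominator Σ(x_t−x̄)² = 73.6000
r_1 = -22.6400 / 73.6000 = -0.308

-0.308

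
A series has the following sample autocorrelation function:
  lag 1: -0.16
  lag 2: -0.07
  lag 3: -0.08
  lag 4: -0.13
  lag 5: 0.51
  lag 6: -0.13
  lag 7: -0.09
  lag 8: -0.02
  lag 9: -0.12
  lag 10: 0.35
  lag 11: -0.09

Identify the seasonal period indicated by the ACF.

The largest autocorrelation is r_5 = 0.51, with a weaker echo at lag 10 (0.35); the remaining lags stay at or below -0.02.
The dominant spike at lag 5 indicates a seasonal period of 5.

5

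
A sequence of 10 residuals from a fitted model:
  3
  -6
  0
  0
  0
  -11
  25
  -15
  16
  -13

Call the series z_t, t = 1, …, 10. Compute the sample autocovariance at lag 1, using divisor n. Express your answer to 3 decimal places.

-111.511

Mean z̄ = (3 − 6 + 0 + 0 + 0 − 11 + 25 − 15 + 16 − 13)/10 = -0.1000
Σ_{t=1}^{9}(z_t−z̄)(z_{t+1}−z̄) = -1115.1100
γ_1 = -1115.1100 / 10 = -111.511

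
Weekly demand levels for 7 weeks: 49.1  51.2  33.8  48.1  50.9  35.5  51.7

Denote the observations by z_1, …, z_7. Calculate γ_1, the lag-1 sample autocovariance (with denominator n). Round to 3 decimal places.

Mean z̄ = (49.1 + 51.2 + 33.8 + 48.1 + 50.9 + 35.5 + 51.7)/7 = 45.7571
Deviations: 3.3429, 5.4429, -11.9571, 2.3429, 5.1429, -10.2571, 5.9429
Σ_{t=1}^{6}(z_t−z̄)(z_{t+1}−z̄) = -176.5590
γ_1 = -176.5590 / 7 = -25.223

-25.223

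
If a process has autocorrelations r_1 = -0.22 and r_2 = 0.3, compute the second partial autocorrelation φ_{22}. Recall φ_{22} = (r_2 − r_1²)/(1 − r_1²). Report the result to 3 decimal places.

φ_{22} = (r_2 − r_1²) / (1 − r_1²)
r_1² = (-0.22)² = 0.0484
Numerator = 0.3 − 0.0484 = 0.2516; denominator = 1 − 0.0484 = 0.9516
φ_{22} = 0.2516 / 0.9516 = 0.264

0.264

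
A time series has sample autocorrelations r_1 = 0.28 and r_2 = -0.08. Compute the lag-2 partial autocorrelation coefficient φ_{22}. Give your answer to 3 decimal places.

φ_{22} = (r_2 − r_1²) / (1 − r_1²)
r_1² = (0.28)² = 0.0784
Numerator = -0.08 − 0.0784 = -0.1584; denominator = 1 − 0.0784 = 0.9216
φ_{22} = -0.1584 / 0.9216 = -0.172

-0.172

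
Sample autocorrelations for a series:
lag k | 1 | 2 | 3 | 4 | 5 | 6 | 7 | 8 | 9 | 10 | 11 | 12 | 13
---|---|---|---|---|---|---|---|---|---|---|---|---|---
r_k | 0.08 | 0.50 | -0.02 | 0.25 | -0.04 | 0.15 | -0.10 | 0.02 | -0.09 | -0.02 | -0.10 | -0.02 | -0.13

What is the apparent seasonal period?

The largest autocorrelation is r_2 = 0.50, with weaker echoes at lags 4 (0.25) and 6 (0.15); the remaining lags stay at or below 0.08.
The dominant spike at lag 2 indicates a seasonal period of 2.

2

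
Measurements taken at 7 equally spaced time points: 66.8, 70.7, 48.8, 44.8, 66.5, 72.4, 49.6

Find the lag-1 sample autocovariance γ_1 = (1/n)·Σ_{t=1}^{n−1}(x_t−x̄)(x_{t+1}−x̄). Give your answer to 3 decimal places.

Mean x̄ = (66.8 + 70.7 + 48.8 + 44.8 + 66.5 + 72.4 + 49.6)/7 = 59.9429
Σ_{t=1}^{6}(x_t−x̄)(x_{t+1}−x̄) = -23.8204
γ_1 = -23.8204 / 7 = -3.403

-3.403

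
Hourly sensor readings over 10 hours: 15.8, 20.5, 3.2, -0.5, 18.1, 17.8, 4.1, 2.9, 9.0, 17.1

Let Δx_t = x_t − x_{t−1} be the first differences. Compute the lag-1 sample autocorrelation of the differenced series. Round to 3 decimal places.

-0.028

First differences Δx: 4.7, -17.3, -3.7, 18.6, -0.3, -13.7, -1.2, 6.1, 8.1
Mean of differences = 0.1444
Numerator Σ(Δx_t−Δx̄)(Δx_{t+1}−Δx̄) = -27.4198
Denominator Σ(Δx_t−Δx̄)² = 972.8822
r_1(Δx) = -27.4198 / 972.8822 = -0.028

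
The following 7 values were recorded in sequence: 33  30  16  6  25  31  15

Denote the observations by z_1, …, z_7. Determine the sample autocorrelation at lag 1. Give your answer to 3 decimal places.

Mean z̄ = (33 + 30 + 16 + 6 + 25 + 31 + 15)/7 = 22.2857
Numerator Σ_{t=1}^{6}(z_t−z̄)(z_{t+1}−z̄) = 52.4898
Denominator Σ(z_t−z̄)² = 615.4286
r_1 = 52.4898 / 615.4286 = 0.085

0.085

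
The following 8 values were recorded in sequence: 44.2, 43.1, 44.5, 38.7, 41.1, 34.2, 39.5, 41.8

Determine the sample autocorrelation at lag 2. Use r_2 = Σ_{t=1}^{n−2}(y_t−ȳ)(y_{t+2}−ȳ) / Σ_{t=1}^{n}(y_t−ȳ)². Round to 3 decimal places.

0.199

Mean ȳ = (44.2 + 43.1 + 44.5 + 38.7 + 41.1 + 34.2 + 39.5 + 41.8)/8 = 40.8875
Deviations from mean: 3.3125, 2.2125, 3.6125, -2.1875, 0.2125, -6.6875, -1.3875, 0.9125
Numerator Σ_{t=1}^{6}(y_t−ȳ)(y_{t+2}−ȳ) = 16.1259
Denominator Σ(y_t−ȳ)² = 81.2288
r_2 = 16.1259 / 81.2288 = 0.199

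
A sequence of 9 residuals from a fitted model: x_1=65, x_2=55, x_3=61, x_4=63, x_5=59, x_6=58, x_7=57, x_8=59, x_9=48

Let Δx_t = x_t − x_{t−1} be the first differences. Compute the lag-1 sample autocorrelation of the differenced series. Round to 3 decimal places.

First differences Δx: -10, 6, 2, -4, -1, -1, 2, -11
Mean of differences = -2.1250
Numerator Σ(Δx_t−Δx̄)(Δx_{t+1}−Δx̄) = -71.0156
Denominator Σ(Δx_t−Δx̄)² = 246.8750
r_1(Δx) = -71.0156 / 246.8750 = -0.288

-0.288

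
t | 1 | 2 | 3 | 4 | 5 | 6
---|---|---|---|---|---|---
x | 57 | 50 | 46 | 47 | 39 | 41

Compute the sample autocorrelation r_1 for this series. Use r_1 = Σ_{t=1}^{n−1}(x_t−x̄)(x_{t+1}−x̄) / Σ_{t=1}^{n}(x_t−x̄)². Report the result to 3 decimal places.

Mean x̄ = (57 + 50 + 46 + 47 + 39 + 41)/6 = 46.6667
Numerator Σ_{t=1}^{5}(x_t−x̄)(x_{t+1}−x̄) = 72.8889
Denominator Σ(x_t−x̄)² = 209.3333
r_1 = 72.8889 / 209.3333 = 0.348

0.348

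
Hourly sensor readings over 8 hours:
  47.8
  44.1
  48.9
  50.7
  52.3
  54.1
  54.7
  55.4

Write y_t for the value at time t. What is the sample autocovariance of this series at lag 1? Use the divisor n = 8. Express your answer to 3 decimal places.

8.574

Mean ȳ = (47.8 + 44.1 + 48.9 + 50.7 + 52.3 + 54.1 + 54.7 + 55.4)/8 = 51.0000
Σ_{t=1}^{7}(y_t−ȳ)(y_{t+1}−ȳ) = 68.5900
γ_1 = 68.5900 / 8 = 8.574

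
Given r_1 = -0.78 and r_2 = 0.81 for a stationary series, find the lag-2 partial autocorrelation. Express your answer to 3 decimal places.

0.515

φ_{22} = (r_2 − r_1²) / (1 − r_1²)
r_1² = (-0.78)² = 0.6084
Numerator = 0.81 − 0.6084 = 0.2016; denominator = 1 − 0.6084 = 0.3916
φ_{22} = 0.2016 / 0.3916 = 0.515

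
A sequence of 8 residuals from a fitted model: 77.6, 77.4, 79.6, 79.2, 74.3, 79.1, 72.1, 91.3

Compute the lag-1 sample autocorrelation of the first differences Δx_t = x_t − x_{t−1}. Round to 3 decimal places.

-0.416

First differences Δx: -0.2, 2.2, -0.4, -4.9, 4.8, -7.0, 19.2
Mean of differences = 1.9571
Numerator Σ(Δx_t−Δx̄)(Δx_{t+1}−Δx̄) = -184.3376
Denominator Σ(Δx_t−Δx̄)² = 442.9171
r_1(Δx) = -184.3376 / 442.9171 = -0.416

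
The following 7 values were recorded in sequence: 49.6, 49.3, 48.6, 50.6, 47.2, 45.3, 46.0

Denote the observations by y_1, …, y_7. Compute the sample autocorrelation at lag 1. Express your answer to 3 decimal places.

Mean ȳ = (49.6 + 49.3 + 48.6 + 50.6 + 47.2 + 45.3 + 46.0)/7 = 48.0857
Deviations from mean: 1.5143, 1.2143, 0.5143, 2.5143, -0.8857, -2.7857, -2.0857
Σ(y_t−ȳ)(y_{t+1}−ȳ) = (1.8388) + (0.6245) + (1.2931) + (-2.2269) + (2.4673) + (5.8102) = 9.8069
Denominator Σ(y_t−ȳ)² = 23.2486
r_1 = 9.8069 / 23.2486 = 0.422

0.422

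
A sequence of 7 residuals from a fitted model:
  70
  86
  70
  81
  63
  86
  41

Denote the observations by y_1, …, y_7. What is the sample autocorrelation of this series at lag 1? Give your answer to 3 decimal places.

-0.455

Mean ȳ = (70 + 86 + 70 + 81 + 63 + 86 + 41)/7 = 71.0000
Numerator Σ_{t=1}^{6}(y_t−ȳ)(y_{t+1}−ȳ) = -690.0000
Denominator Σ(y_t−ȳ)² = 1516.0000
r_1 = -690.0000 / 1516.0000 = -0.455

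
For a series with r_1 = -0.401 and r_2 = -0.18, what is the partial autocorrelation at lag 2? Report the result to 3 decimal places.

φ_{22} = (r_2 − r_1²) / (1 − r_1²)
r_1² = (-0.401)² = 0.160801
Numerator = -0.18 − 0.1608 = -0.3408; denominator = 1 − 0.1608 = 0.8392
φ_{22} = -0.3408 / 0.8392 = -0.406

-0.406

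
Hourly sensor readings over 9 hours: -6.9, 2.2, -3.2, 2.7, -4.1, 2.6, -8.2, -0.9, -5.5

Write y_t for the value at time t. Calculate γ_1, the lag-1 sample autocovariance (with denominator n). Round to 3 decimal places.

Mean ȳ = (-6.9 + 2.2 − 3.2 + 2.7 − 4.1 + 2.6 − 8.2 − 0.9 − 5.5)/9 = -2.3667
Σ_{t=1}^{8}(y_t−ȳ)(y_{t+1}−ȳ) = -88.2444
γ_1 = -88.2444 / 9 = -9.805

-9.805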